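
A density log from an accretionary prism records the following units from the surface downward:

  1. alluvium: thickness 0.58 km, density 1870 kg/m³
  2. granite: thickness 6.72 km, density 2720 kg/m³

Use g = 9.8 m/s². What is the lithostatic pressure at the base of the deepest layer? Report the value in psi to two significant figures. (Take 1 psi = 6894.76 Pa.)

28000 psi

alluvium: 1870 kg/m³ × 9.8 m/s² × 580 m = 1.063×10^7 Pa = 1542 psi
granite: 2720 kg/m³ × 9.8 m/s² × 6720 m = 1.791×10^8 Pa = 25980 psi
Total = 1542 + 25980 = 27522 psi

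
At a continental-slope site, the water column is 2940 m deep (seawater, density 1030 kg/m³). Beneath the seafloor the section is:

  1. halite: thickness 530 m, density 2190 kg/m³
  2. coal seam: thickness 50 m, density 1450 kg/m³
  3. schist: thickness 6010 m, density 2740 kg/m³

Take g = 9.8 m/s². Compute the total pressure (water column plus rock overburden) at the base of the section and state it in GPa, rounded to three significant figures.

0.203 GPa

seawater: 1030 kg/m³ × 9.8 m/s² × 2940 m = 2.968×10^7 Pa = 0.02968 GPa
halite: 2190 kg/m³ × 9.8 m/s² × 530 m = 1.137×10^7 Pa = 0.01137 GPa
coal seam: 1450 kg/m³ × 9.8 m/s² × 50 m = 7.105×10^5 Pa = 7.105×10^-4 GPa
schist: 2740 kg/m³ × 9.8 m/s² × 6010 m = 1.614×10^8 Pa = 0.1614 GPa
Total = 0.02968 + 0.01137 + 7.105×10^-4 + 0.1614 = 0.20314 GPa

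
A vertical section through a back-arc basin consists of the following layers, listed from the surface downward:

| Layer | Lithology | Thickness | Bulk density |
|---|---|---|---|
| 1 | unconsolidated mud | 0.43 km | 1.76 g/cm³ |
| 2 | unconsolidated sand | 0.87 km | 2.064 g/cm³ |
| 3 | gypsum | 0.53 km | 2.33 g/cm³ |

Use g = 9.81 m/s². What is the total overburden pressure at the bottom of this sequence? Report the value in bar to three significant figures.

372 bar

unconsolidated mud: 1760 kg/m³ × 9.81 m/s² × 430 m = 7.424×10^6 Pa = 74.24 bar
unconsolidated sand: 2064 kg/m³ × 9.81 m/s² × 870 m = 1.762×10^7 Pa = 176.2 bar
gypsum: 2330 kg/m³ × 9.81 m/s² × 530 m = 1.211×10^7 Pa = 121.1 bar
Total = 74.24 + 176.2 + 121.1 = 371.54 bar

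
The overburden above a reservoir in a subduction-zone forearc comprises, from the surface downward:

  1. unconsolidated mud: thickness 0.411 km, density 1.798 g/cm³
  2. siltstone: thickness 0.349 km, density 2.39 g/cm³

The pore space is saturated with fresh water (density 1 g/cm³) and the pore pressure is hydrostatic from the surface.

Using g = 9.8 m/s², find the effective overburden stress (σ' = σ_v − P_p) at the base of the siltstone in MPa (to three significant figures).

7.97 MPa

Overburden (lithostatic) stress σ_v:
unconsolidated mud: 1798 kg/m³ × 9.8 m/s² × 411 m = 7.242×10^6 Pa = 7.242 MPa
siltstone: 2390 kg/m³ × 9.8 m/s² × 349 m = 8.174×10^6 Pa = 8.174 MPa
Total = 7.242 + 8.174 = 15.416 MPa
Pore pressure P_p = 1000 kg/m³ × 9.8 m/s² × 760 m = 7.448×10^6 Pa = 7.448 MPa
Effective stress σ' = σ_v − P_p = 15.42 − 7.448 = 7.9683 MPa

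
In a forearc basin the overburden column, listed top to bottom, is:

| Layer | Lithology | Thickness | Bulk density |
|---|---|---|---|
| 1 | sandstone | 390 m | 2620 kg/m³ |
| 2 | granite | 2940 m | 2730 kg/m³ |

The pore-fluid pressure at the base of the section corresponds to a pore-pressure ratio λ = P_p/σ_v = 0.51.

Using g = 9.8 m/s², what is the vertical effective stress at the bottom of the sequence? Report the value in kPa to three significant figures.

Overburden (lithostatic) stress σ_v:
sandstone: 2620 kg/m³ × 9.8 m/s² × 390 m = 1.001×10^7 Pa = 10.01 MPa
granite: 2730 kg/m³ × 9.8 m/s² × 2940 m = 7.866×10^7 Pa = 78.66 MPa
Total = 10.01 + 78.66 = 88.670 MPa
Pore pressure P_p = λ·σ_v = 0.51 × 88.67 MPa = 45.22 MPa
Effective stress σ' = σ_v − P_p = 88.67 − 45.22 = 43.448 MPa = 43448 kPa

43400 kPa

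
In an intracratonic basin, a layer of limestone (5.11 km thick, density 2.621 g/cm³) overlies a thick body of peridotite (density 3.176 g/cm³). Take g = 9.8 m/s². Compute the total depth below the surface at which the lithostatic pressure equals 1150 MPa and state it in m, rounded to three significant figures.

37800 m

Pressure at base of upper layers: 2621×9.8×5110 = 1.313×10^8 Pa = 131.3 MPa
Remaining pressure to be supplied by peridotite: 1.150×10^9 − 1.313×10^8 = 1.019×10^9 Pa
Additional depth in peridotite = 1.019×10^9 Pa / (3176 kg/m³ × 9.8 m/s²) = 32731 m
Total depth = 5110 m + 32731 m = 37841 m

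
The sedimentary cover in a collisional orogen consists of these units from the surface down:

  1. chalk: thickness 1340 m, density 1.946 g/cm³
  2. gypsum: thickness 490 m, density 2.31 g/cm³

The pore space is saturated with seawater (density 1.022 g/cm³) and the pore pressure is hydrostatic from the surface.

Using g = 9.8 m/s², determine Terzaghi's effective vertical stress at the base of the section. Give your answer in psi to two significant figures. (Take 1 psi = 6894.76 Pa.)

2700 psi

Overburden (lithostatic) stress σ_v:
chalk: 1946 kg/m³ × 9.8 m/s² × 1340 m = 2.555×10^7 Pa = 25.55 MPa
gypsum: 2310 kg/m³ × 9.8 m/s² × 490 m = 1.109×10^7 Pa = 11.09 MPa
Total = 25.55 + 11.09 = 36.647 MPa
Pore pressure P_p = 1022 kg/m³ × 9.8 m/s² × 1830 m = 1.833×10^7 Pa = 18.33 MPa
Effective stress σ' = σ_v − P_p = 36.65 − 18.33 = 18.319 MPa = 2656.9 psi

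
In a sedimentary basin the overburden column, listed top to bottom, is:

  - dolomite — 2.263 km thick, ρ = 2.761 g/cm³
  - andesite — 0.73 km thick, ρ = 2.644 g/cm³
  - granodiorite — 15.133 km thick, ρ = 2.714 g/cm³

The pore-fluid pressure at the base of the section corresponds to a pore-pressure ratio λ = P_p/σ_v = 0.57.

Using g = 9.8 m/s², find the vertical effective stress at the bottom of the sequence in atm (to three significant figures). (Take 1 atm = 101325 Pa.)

2050 atm

Overburden (lithostatic) stress σ_v:
dolomite: 2761 kg/m³ × 9.8 m/s² × 2263 m = 6.123×10^7 Pa = 61.23 MPa
andesite: 2644 kg/m³ × 9.8 m/s² × 730 m = 1.892×10^7 Pa = 18.92 MPa
granodiorite: 2714 kg/m³ × 9.8 m/s² × 15133 m = 4.025×10^8 Pa = 402.5 MPa
Total = 61.23 + 18.92 + 402.5 = 482.64 MPa
Pore pressure P_p = λ·σ_v = 0.57 × 482.6 MPa = 275.1 MPa
Effective stress σ' = σ_v − P_p = 482.6 − 275.1 = 207.54 MPa = 2048.2 atm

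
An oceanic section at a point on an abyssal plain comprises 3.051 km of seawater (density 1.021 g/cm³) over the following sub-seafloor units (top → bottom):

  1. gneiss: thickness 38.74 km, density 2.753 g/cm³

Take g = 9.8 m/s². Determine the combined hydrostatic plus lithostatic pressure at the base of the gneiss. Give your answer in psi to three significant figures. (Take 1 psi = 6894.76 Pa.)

seawater: 1021 kg/m³ × 9.8 m/s² × 3051 m = 3.053×10^7 Pa = 4428 psi
gneiss: 2753 kg/m³ × 9.8 m/s² × 38740 m = 1.045×10^9 Pa = 1.516×10^5 psi
Total = 4428 + 1.516×10^5 = 1.5602×10^5 psi

156000 psi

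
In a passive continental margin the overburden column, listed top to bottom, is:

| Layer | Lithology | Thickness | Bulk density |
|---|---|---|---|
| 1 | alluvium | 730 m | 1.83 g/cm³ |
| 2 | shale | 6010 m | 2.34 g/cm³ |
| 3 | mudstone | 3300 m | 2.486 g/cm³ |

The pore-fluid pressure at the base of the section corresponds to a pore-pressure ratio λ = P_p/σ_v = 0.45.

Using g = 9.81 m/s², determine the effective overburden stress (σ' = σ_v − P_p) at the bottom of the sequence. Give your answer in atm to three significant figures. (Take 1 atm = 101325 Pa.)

Overburden (lithostatic) stress σ_v:
alluvium: 1830 kg/m³ × 9.81 m/s² × 730 m = 1.311×10^7 Pa = 13.11 MPa
shale: 2340 kg/m³ × 9.81 m/s² × 6010 m = 1.380×10^8 Pa = 138.0 MPa
mudstone: 2486 kg/m³ × 9.81 m/s² × 3300 m = 8.048×10^7 Pa = 80.48 MPa
Total = 13.11 + 138.0 + 80.48 = 231.55 MPa
Pore pressure P_p = λ·σ_v = 0.45 × 231.5 MPa = 104.2 MPa
Effective stress σ' = σ_v − P_p = 231.5 − 104.2 = 127.35 MPa = 1256.9 atm

1260 atm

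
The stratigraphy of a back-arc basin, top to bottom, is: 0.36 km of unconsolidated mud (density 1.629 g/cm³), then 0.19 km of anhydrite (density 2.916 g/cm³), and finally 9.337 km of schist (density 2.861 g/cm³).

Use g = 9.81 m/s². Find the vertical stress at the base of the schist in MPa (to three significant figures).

unconsolidated mud: 1629 kg/m³ × 9.81 m/s² × 360 m = 5.753×10^6 Pa = 5.753 MPa
anhydrite: 2916 kg/m³ × 9.81 m/s² × 190 m = 5.435×10^6 Pa = 5.435 MPa
schist: 2861 kg/m³ × 9.81 m/s² × 9337 m = 2.621×10^8 Pa = 262.1 MPa
Total = 5.753 + 5.435 + 262.1 = 273.24 MPa

273 MPa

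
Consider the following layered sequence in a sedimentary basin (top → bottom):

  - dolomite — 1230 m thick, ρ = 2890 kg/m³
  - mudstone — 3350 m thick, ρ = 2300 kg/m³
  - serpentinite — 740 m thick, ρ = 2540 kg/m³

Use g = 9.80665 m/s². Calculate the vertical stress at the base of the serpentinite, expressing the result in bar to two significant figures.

1300 bar

dolomite: 2890 kg/m³ × 9.80665 m/s² × 1230 m = 3.486×10^7 Pa = 348.6 bar
mudstone: 2300 kg/m³ × 9.80665 m/s² × 3350 m = 7.556×10^7 Pa = 755.6 bar
serpentinite: 2540 kg/m³ × 9.80665 m/s² × 740 m = 1.843×10^7 Pa = 184.3 bar
Total = 348.6 + 755.6 + 184.3 = 1288.5 bar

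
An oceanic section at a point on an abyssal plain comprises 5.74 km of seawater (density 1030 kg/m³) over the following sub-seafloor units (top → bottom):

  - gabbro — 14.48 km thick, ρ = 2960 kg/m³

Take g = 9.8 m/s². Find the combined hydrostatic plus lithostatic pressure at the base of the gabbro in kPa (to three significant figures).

478000 kPa

seawater: 1030 kg/m³ × 9.8 m/s² × 5740 m = 5.794×10^7 Pa = 57940 kPa
gabbro: 2960 kg/m³ × 9.8 m/s² × 14480 m = 4.200×10^8 Pa = 4.200×10^5 kPa
Total = 57940 + 4.200×10^5 = 4.7798×10^5 kPa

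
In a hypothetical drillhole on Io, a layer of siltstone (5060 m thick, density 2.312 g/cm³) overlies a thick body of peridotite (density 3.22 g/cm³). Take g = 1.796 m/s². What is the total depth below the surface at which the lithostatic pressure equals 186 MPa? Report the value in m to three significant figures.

33600 m

Pressure at base of upper layers: 2312×1.796×5060 = 2.101×10^7 Pa = 21.01 MPa
Remaining pressure to be supplied by peridotite: 1.860×10^8 − 2.101×10^7 = 1.650×10^8 Pa
Additional depth in peridotite = 1.650×10^8 Pa / (3220 kg/m³ × 1.796 m/s²) = 28529 m
Total depth = 5060 m + 28529 m = 33589 m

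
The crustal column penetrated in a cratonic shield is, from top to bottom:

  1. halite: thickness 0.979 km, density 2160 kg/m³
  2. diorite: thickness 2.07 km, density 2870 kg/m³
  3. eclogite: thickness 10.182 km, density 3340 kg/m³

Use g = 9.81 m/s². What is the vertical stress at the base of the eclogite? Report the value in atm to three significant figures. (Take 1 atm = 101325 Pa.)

halite: 2160 kg/m³ × 9.81 m/s² × 979 m = 2.074×10^7 Pa = 204.7 atm
diorite: 2870 kg/m³ × 9.81 m/s² × 2070 m = 5.828×10^7 Pa = 575.2 atm
eclogite: 3340 kg/m³ × 9.81 m/s² × 10182 m = 3.336×10^8 Pa = 3293 atm
Total = 204.7 + 575.2 + 3293 = 4072.5 atm

4070 atm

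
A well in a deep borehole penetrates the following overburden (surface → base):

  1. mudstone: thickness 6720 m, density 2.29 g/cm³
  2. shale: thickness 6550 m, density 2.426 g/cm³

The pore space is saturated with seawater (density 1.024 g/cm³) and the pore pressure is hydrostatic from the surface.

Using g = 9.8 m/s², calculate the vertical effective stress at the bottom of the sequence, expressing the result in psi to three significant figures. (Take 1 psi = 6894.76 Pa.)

25100 psi

Overburden (lithostatic) stress σ_v:
mudstone: 2290 kg/m³ × 9.8 m/s² × 6720 m = 1.508×10^8 Pa = 150.8 MPa
shale: 2426 kg/m³ × 9.8 m/s² × 6550 m = 1.557×10^8 Pa = 155.7 MPa
Total = 150.8 + 155.7 = 306.54 MPa
Pore pressure P_p = 1024 kg/m³ × 9.8 m/s² × 13270 m = 1.332×10^8 Pa = 133.2 MPa
Effective stress σ' = σ_v − P_p = 306.5 − 133.2 = 173.37 MPa = 25145 psi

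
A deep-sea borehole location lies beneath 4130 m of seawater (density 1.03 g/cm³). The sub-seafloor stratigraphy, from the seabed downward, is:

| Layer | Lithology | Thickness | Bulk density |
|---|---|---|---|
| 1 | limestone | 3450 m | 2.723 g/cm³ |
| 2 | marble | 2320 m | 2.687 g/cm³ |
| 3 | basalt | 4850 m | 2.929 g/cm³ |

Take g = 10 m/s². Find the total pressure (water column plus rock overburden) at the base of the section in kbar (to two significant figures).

seawater: 1030 kg/m³ × 10 m/s² × 4130 m = 4.254×10^7 Pa = 0.4254 kbar
limestone: 2723 kg/m³ × 10 m/s² × 3450 m = 9.394×10^7 Pa = 0.9394 kbar
marble: 2687 kg/m³ × 10 m/s² × 2320 m = 6.234×10^7 Pa = 0.6234 kbar
basalt: 2929 kg/m³ × 10 m/s² × 4850 m = 1.421×10^8 Pa = 1.421 kbar
Total = 0.4254 + 0.9394 + 0.6234 + 1.421 = 3.4088 kbar

3.4 kbar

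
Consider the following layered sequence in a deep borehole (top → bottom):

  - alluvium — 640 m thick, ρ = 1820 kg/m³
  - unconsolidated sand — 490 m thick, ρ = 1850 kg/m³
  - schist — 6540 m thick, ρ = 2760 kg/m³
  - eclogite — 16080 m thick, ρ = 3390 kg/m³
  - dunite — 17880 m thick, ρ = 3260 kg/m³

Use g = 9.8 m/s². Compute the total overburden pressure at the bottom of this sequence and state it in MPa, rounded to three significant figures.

alluvium: 1820 kg/m³ × 9.8 m/s² × 640 m = 1.142×10^7 Pa = 11.42 MPa
unconsolidated sand: 1850 kg/m³ × 9.8 m/s² × 490 m = 8.884×10^6 Pa = 8.884 MPa
schist: 2760 kg/m³ × 9.8 m/s² × 6540 m = 1.769×10^8 Pa = 176.9 MPa
eclogite: 3390 kg/m³ × 9.8 m/s² × 16080 m = 5.342×10^8 Pa = 534.2 MPa
dunite: 3260 kg/m³ × 9.8 m/s² × 17880 m = 5.712×10^8 Pa = 571.2 MPa
Total = 11.42 + 8.884 + 176.9 + 534.2 + 571.2 = 1302.6 MPa

1300 MPa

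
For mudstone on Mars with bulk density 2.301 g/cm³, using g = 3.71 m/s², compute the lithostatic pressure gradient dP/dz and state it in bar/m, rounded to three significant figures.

0.0854 bar/m

dP/dz = ρg = 2301 kg/m³ × 3.71 m/s² = 8536.7 Pa/m
= 8536.7 Pa/m × (1 bar/m / 1.0000×10^5 Pa/m) = 0.085367 bar/m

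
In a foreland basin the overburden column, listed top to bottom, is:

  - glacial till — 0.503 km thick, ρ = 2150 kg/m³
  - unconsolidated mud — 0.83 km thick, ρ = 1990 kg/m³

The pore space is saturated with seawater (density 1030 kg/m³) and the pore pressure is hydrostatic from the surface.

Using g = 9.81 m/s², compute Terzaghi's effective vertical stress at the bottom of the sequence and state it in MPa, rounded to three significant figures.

13.3 MPa

Overburden (lithostatic) stress σ_v:
glacial till: 2150 kg/m³ × 9.81 m/s² × 503 m = 1.061×10^7 Pa = 10.61 MPa
unconsolidated mud: 1990 kg/m³ × 9.81 m/s² × 830 m = 1.620×10^7 Pa = 16.20 MPa
Total = 10.61 + 16.20 = 26.812 MPa
Pore pressure P_p = 1030 kg/m³ × 9.81 m/s² × 1333 m = 1.347×10^7 Pa = 13.47 MPa
Effective stress σ' = σ_v − P_p = 26.81 − 13.47 = 13.343 MPa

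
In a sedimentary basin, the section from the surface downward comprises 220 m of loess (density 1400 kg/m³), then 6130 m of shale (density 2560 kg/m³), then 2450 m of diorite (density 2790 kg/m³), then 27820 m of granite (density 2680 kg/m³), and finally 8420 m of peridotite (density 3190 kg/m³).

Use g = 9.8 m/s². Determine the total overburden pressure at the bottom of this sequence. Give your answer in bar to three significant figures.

loess: 1400 kg/m³ × 9.8 m/s² × 220 m = 3.018×10^6 Pa = 30.18 bar
shale: 2560 kg/m³ × 9.8 m/s² × 6130 m = 1.538×10^8 Pa = 1538 bar
diorite: 2790 kg/m³ × 9.8 m/s² × 2450 m = 6.699×10^7 Pa = 669.9 bar
granite: 2680 kg/m³ × 9.8 m/s² × 27820 m = 7.307×10^8 Pa = 7307 bar
peridotite: 3190 kg/m³ × 9.8 m/s² × 8420 m = 2.632×10^8 Pa = 2632 bar
Total = 30.18 + 1538 + 669.9 + 7307 + 2632 = 12177 bar

12200 bar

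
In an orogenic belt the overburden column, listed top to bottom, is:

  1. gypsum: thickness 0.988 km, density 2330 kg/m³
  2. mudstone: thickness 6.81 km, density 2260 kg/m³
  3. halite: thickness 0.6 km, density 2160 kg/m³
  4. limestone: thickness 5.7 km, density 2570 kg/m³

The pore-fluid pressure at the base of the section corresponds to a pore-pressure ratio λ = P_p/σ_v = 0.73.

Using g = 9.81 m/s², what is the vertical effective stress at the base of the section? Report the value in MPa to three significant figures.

89.1 MPa

Overburden (lithostatic) stress σ_v:
gypsum: 2330 kg/m³ × 9.81 m/s² × 988 m = 2.258×10^7 Pa = 22.58 MPa
mudstone: 2260 kg/m³ × 9.81 m/s² × 6810 m = 1.510×10^8 Pa = 151.0 MPa
halite: 2160 kg/m³ × 9.81 m/s² × 600 m = 1.271×10^7 Pa = 12.71 MPa
limestone: 2570 kg/m³ × 9.81 m/s² × 5700 m = 1.437×10^8 Pa = 143.7 MPa
Total = 22.58 + 151.0 + 12.71 + 143.7 = 329.99 MPa
Pore pressure P_p = λ·σ_v = 0.73 × 330.0 MPa = 240.9 MPa
Effective stress σ' = σ_v − P_p = 330.0 − 240.9 = 89.096 MPa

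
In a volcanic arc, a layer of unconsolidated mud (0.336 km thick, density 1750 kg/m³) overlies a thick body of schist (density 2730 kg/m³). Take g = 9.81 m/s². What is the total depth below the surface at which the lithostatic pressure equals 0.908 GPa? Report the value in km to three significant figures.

Pressure at base of upper layers: 1750×9.81×336 = 5.768×10^6 Pa = 5.768×10^-3 GPa
Remaining pressure to be supplied by schist: 9.080×10^8 − 5.768×10^6 = 9.022×10^8 Pa
Additional depth in schist = 9.022×10^8 Pa / (2730 kg/m³ × 9.81 m/s²) = 33689 m
Total depth = 336 m + 33689 m = 34025 m
= 34.025 km

34.0 km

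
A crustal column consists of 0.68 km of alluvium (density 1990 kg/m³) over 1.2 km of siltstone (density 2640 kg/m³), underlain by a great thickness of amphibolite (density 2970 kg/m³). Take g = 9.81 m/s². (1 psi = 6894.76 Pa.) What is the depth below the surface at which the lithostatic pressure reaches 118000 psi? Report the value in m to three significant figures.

28300 m

Pressure at base of upper layers: 1990×9.81×680 + 2640×9.81×1200 = 4.435×10^7 Pa = 6433 psi
Remaining pressure to be supplied by amphibolite: 8.136×10^8 − 4.435×10^7 = 7.692×10^8 Pa
Additional depth in amphibolite = 7.692×10^8 Pa / (2970 kg/m³ × 9.81 m/s²) = 26402 m
Total depth = 1880 m + 26402 m = 28282 m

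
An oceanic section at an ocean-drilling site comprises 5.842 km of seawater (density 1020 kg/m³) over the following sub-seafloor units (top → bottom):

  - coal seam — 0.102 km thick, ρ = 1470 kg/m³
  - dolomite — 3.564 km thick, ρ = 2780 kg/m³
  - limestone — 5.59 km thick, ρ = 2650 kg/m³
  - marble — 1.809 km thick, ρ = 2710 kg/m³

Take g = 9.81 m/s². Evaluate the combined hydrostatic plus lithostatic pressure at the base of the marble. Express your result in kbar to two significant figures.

seawater: 1020 kg/m³ × 9.81 m/s² × 5842 m = 5.846×10^7 Pa = 0.5846 kbar
coal seam: 1470 kg/m³ × 9.81 m/s² × 102 m = 1.471×10^6 Pa = 0.01471 kbar
dolomite: 2780 kg/m³ × 9.81 m/s² × 3564 m = 9.720×10^7 Pa = 0.9720 kbar
limestone: 2650 kg/m³ × 9.81 m/s² × 5590 m = 1.453×10^8 Pa = 1.453 kbar
marble: 2710 kg/m³ × 9.81 m/s² × 1809 m = 4.809×10^7 Pa = 0.4809 kbar
Total = 0.5846 + 0.01471 + 0.9720 + 1.453 + 0.4809 = 3.5054 kbar

3.5 kbar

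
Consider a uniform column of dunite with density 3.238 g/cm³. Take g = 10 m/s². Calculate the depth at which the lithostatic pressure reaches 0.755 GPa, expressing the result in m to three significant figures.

23300 m

h = P/(ρg) = 0.755 GPa / (3238 kg/m³ × 10 m/s²) = 7.550×10^8 Pa / 32380 Pa/m = 23317 m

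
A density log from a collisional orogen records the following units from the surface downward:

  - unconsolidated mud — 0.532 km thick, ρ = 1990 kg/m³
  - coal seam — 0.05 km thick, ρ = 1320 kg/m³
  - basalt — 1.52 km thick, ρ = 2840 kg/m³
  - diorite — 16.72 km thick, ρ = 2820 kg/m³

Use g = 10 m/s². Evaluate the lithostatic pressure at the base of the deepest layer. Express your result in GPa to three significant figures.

unconsolidated mud: 1990 kg/m³ × 10 m/s² × 532 m = 1.059×10^7 Pa = 0.01059 GPa
coal seam: 1320 kg/m³ × 10 m/s² × 50 m = 6.600×10^5 Pa = 6.600×10^-4 GPa
basalt: 2840 kg/m³ × 10 m/s² × 1520 m = 4.317×10^7 Pa = 0.04317 GPa
diorite: 2820 kg/m³ × 10 m/s² × 16720 m = 4.715×10^8 Pa = 0.4715 GPa
Total = 0.01059 + 6.600×10^-4 + 0.04317 + 0.4715 = 0.52592 GPa

0.526 GPa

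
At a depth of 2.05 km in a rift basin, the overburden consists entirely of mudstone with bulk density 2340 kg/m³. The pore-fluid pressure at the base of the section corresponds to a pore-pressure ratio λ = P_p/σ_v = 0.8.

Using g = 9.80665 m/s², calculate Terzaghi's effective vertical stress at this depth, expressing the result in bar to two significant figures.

94 bar

Overburden (lithostatic) stress σ_v:
mudstone: 2340 kg/m³ × 9.80665 m/s² × 2050 m = 4.704×10^7 Pa = 47.04 MPa
Pore pressure P_p = λ·σ_v = 0.8 × 47.04 MPa = 37.63 MPa
Effective stress σ' = σ_v − P_p = 47.04 − 37.63 = 9.4085 MPa = 94.085 bar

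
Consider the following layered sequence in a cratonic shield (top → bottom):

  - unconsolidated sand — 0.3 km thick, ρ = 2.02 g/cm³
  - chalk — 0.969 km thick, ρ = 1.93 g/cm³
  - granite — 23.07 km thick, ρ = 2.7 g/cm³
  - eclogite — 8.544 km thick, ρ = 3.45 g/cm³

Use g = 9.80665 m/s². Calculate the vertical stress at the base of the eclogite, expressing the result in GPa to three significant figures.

unconsolidated sand: 2020 kg/m³ × 9.80665 m/s² × 300 m = 5.943×10^6 Pa = 5.943×10^-3 GPa
chalk: 1930 kg/m³ × 9.80665 m/s² × 969 m = 1.834×10^7 Pa = 0.01834 GPa
granite: 2700 kg/m³ × 9.80665 m/s² × 23070 m = 6.108×10^8 Pa = 0.6108 GPa
eclogite: 3450 kg/m³ × 9.80665 m/s² × 8544 m = 2.891×10^8 Pa = 0.2891 GPa
Total = 5.943×10^-3 + 0.01834 + 0.6108 + 0.2891 = 0.92420 GPa

0.924 GPa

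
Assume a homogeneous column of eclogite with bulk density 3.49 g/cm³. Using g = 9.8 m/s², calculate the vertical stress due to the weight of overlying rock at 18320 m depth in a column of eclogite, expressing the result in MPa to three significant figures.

627 MPa

eclogite: 3490 kg/m³ × 9.8 m/s² × 18320 m = 6.266×10^8 Pa = 626.6 MPa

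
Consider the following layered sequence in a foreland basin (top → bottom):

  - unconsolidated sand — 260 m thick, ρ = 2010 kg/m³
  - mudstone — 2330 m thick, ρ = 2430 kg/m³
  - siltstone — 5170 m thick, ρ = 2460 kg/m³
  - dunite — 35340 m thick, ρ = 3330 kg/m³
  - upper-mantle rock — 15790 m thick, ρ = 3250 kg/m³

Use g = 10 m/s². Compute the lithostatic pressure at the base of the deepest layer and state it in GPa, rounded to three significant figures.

unconsolidated sand: 2010 kg/m³ × 10 m/s² × 260 m = 5.226×10^6 Pa = 5.226×10^-3 GPa
mudstone: 2430 kg/m³ × 10 m/s² × 2330 m = 5.662×10^7 Pa = 0.05662 GPa
siltstone: 2460 kg/m³ × 10 m/s² × 5170 m = 1.272×10^8 Pa = 0.1272 GPa
dunite: 3330 kg/m³ × 10 m/s² × 35340 m = 1.177×10^9 Pa = 1.177 GPa
upper-mantle rock: 3250 kg/m³ × 10 m/s² × 15790 m = 5.132×10^8 Pa = 0.5132 GPa
Total = 5.226×10^-3 + 0.05662 + 0.1272 + 1.177 + 0.5132 = 1.8790 GPa

1.88 GPa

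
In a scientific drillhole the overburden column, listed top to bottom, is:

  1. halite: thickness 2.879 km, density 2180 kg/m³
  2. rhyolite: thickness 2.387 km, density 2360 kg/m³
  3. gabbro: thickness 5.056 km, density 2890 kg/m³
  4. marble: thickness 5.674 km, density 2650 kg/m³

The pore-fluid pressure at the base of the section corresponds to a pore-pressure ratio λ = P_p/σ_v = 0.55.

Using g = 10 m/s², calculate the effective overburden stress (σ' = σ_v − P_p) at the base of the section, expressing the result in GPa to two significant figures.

Overburden (lithostatic) stress σ_v:
halite: 2180 kg/m³ × 10 m/s² × 2879 m = 6.276×10^7 Pa = 62.76 MPa
rhyolite: 2360 kg/m³ × 10 m/s² × 2387 m = 5.633×10^7 Pa = 56.33 MPa
gabbro: 2890 kg/m³ × 10 m/s² × 5056 m = 1.461×10^8 Pa = 146.1 MPa
marble: 2650 kg/m³ × 10 m/s² × 5674 m = 1.504×10^8 Pa = 150.4 MPa
Total = 62.76 + 56.33 + 146.1 + 150.4 = 415.57 MPa
Pore pressure P_p = λ·σ_v = 0.55 × 415.6 MPa = 228.6 MPa
Effective stress σ' = σ_v − P_p = 415.6 − 228.6 = 187.01 MPa = 0.18701 GPa

0.19 GPa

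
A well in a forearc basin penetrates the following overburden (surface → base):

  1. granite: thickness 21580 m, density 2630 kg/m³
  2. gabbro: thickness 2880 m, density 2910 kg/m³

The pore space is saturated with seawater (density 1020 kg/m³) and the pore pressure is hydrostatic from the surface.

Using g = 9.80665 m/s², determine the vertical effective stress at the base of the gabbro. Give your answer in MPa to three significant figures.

Overburden (lithostatic) stress σ_v:
granite: 2630 kg/m³ × 9.80665 m/s² × 21580 m = 5.566×10^8 Pa = 556.6 MPa
gabbro: 2910 kg/m³ × 9.80665 m/s² × 2880 m = 8.219×10^7 Pa = 82.19 MPa
Total = 556.6 + 82.19 = 638.77 MPa
Pore pressure P_p = 1020 kg/m³ × 9.80665 m/s² × 24460 m = 2.447×10^8 Pa = 244.7 MPa
Effective stress σ' = σ_v − P_p = 638.8 − 244.7 = 394.10 MPa

394 MPa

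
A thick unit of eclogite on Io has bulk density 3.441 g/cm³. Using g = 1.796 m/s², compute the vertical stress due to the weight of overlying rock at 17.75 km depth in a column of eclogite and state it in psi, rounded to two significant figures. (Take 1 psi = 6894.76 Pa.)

16000 psi

eclogite: 3441 kg/m³ × 1.796 m/s² × 17750 m = 1.097×10^8 Pa = 15910 psi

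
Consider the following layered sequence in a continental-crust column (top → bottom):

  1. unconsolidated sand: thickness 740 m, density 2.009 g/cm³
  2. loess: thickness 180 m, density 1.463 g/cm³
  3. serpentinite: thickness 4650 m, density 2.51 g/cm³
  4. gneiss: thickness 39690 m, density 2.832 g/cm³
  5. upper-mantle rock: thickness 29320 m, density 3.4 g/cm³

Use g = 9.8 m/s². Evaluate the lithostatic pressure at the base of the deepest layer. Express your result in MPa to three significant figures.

unconsolidated sand: 2009 kg/m³ × 9.8 m/s² × 740 m = 1.457×10^7 Pa = 14.57 MPa
loess: 1463 kg/m³ × 9.8 m/s² × 180 m = 2.581×10^6 Pa = 2.581 MPa
serpentinite: 2510 kg/m³ × 9.8 m/s² × 4650 m = 1.144×10^8 Pa = 114.4 MPa
gneiss: 2832 kg/m³ × 9.8 m/s² × 39690 m = 1.102×10^9 Pa = 1102 MPa
upper-mantle rock: 3400 kg/m³ × 9.8 m/s² × 29320 m = 9.769×10^8 Pa = 976.9 MPa
Total = 14.57 + 2.581 + 114.4 + 1102 + 976.9 = 2210.0 MPa

2210 MPa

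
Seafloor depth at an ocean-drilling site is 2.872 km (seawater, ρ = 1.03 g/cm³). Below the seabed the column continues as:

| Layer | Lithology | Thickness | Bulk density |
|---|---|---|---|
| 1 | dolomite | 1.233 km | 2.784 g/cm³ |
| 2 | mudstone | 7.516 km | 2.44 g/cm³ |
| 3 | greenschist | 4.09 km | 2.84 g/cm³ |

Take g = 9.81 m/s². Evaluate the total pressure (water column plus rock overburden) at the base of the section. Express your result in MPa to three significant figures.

seawater: 1030 kg/m³ × 9.81 m/s² × 2872 m = 2.902×10^7 Pa = 29.02 MPa
dolomite: 2784 kg/m³ × 9.81 m/s² × 1233 m = 3.367×10^7 Pa = 33.67 MPa
mudstone: 2440 kg/m³ × 9.81 m/s² × 7516 m = 1.799×10^8 Pa = 179.9 MPa
greenschist: 2840 kg/m³ × 9.81 m/s² × 4090 m = 1.139×10^8 Pa = 113.9 MPa
Total = 29.02 + 33.67 + 179.9 + 113.9 = 356.55 MPa

357 MPa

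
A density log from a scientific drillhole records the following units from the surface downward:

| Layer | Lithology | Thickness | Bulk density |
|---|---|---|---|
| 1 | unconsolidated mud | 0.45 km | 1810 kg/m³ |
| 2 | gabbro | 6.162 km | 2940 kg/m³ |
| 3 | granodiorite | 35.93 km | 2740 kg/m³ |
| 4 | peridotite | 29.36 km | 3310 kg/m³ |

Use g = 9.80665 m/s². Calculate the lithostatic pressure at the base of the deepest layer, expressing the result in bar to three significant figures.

21000 bar

unconsolidated mud: 1810 kg/m³ × 9.80665 m/s² × 450 m = 7.988×10^6 Pa = 79.88 bar
gabbro: 2940 kg/m³ × 9.80665 m/s² × 6162 m = 1.777×10^8 Pa = 1777 bar
granodiorite: 2740 kg/m³ × 9.80665 m/s² × 35930 m = 9.654×10^8 Pa = 9654 bar
peridotite: 3310 kg/m³ × 9.80665 m/s² × 29360 m = 9.530×10^8 Pa = 9530 bar
Total = 79.88 + 1777 + 9654 + 9530 = 21041 bar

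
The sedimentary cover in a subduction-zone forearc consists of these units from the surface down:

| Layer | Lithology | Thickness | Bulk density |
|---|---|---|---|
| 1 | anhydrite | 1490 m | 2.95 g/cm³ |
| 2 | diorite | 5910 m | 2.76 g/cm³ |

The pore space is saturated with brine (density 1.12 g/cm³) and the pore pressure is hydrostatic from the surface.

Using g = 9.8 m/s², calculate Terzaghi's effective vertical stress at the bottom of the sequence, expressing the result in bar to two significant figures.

1200 bar

Overburden (lithostatic) stress σ_v:
anhydrite: 2950 kg/m³ × 9.8 m/s² × 1490 m = 4.308×10^7 Pa = 43.08 MPa
diorite: 2760 kg/m³ × 9.8 m/s² × 5910 m = 1.599×10^8 Pa = 159.9 MPa
Total = 43.08 + 159.9 = 202.93 MPa
Pore pressure P_p = 1120 kg/m³ × 9.8 m/s² × 7400 m = 8.122×10^7 Pa = 81.22 MPa
Effective stress σ' = σ_v − P_p = 202.9 − 81.22 = 121.71 MPa = 1217.1 bar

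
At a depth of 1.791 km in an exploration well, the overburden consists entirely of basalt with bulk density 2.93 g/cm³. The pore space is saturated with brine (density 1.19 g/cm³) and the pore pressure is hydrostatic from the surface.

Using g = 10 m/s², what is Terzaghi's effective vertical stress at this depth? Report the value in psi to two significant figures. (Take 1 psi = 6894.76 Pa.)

4500 psi

Overburden (lithostatic) stress σ_v:
basalt: 2930 kg/m³ × 10 m/s² × 1791 m = 5.248×10^7 Pa = 52.48 MPa
Pore pressure P_p = 1190 kg/m³ × 10 m/s² × 1791 m = 2.131×10^7 Pa = 21.31 MPa
Effective stress σ' = σ_v − P_p = 52.48 − 21.31 = 31.163 MPa = 4519.9 psi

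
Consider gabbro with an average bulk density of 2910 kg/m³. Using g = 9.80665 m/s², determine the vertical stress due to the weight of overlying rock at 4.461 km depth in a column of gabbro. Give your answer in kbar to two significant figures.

1.3 kbar

gabbro: 2910 kg/m³ × 9.80665 m/s² × 4461 m = 1.273×10^8 Pa = 1.273 kbar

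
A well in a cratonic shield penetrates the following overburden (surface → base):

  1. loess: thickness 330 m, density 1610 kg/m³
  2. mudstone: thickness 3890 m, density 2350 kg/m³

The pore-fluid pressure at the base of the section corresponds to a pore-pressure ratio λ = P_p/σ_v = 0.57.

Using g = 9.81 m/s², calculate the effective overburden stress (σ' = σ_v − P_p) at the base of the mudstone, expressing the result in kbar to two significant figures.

0.41 kbar

Overburden (lithostatic) stress σ_v:
loess: 1610 kg/m³ × 9.81 m/s² × 330 m = 5.212×10^6 Pa = 5.212 MPa
mudstone: 2350 kg/m³ × 9.81 m/s² × 3890 m = 8.968×10^7 Pa = 89.68 MPa
Total = 5.212 + 89.68 = 94.890 MPa
Pore pressure P_p = λ·σ_v = 0.57 × 94.89 MPa = 54.09 MPa
Effective stress σ' = σ_v − P_p = 94.89 − 54.09 = 40.803 MPa = 0.40803 kbar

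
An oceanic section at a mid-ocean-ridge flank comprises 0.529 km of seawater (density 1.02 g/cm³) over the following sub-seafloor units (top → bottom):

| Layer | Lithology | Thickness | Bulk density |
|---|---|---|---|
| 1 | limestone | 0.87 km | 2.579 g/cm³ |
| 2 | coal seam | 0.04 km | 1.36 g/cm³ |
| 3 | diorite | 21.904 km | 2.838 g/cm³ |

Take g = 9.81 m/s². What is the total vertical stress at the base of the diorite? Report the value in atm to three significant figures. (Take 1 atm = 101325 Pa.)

6290 atm

seawater: 1020 kg/m³ × 9.81 m/s² × 529 m = 5.293×10^6 Pa = 52.24 atm
limestone: 2579 kg/m³ × 9.81 m/s² × 870 m = 2.201×10^7 Pa = 217.2 atm
coal seam: 1360 kg/m³ × 9.81 m/s² × 40 m = 5.337×10^5 Pa = 5.267 atm
diorite: 2838 kg/m³ × 9.81 m/s² × 21904 m = 6.098×10^8 Pa = 6018 atm
Total = 52.24 + 217.2 + 5.267 + 6018 = 6293.2 atm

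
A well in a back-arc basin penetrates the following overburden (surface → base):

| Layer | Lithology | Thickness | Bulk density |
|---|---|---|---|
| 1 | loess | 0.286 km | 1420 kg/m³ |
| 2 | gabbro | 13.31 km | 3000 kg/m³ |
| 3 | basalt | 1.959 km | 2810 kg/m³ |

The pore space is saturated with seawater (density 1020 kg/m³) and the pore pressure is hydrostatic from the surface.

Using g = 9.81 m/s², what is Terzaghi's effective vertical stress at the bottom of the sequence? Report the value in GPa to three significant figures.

0.294 GPa

Overburden (lithostatic) stress σ_v:
loess: 1420 kg/m³ × 9.81 m/s² × 286 m = 3.984×10^6 Pa = 3.984 MPa
gabbro: 3000 kg/m³ × 9.81 m/s² × 13310 m = 3.917×10^8 Pa = 391.7 MPa
basalt: 2810 kg/m³ × 9.81 m/s² × 1959 m = 5.400×10^7 Pa = 54.00 MPa
Total = 3.984 + 391.7 + 54.00 = 449.70 MPa
Pore pressure P_p = 1020 kg/m³ × 9.81 m/s² × 15555 m = 1.556×10^8 Pa = 155.6 MPa
Effective stress σ' = σ_v − P_p = 449.7 − 155.6 = 294.05 MPa = 0.29405 GPa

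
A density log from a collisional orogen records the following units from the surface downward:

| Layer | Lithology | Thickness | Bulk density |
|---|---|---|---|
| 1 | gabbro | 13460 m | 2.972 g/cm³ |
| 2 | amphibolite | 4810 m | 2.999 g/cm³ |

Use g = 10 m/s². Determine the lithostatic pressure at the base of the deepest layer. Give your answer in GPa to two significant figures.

0.54 GPa

gabbro: 2972 kg/m³ × 10 m/s² × 13460 m = 4.000×10^8 Pa = 0.4000 GPa
amphibolite: 2999 kg/m³ × 10 m/s² × 4810 m = 1.443×10^8 Pa = 0.1443 GPa
Total = 0.4000 + 0.1443 = 0.54428 GPa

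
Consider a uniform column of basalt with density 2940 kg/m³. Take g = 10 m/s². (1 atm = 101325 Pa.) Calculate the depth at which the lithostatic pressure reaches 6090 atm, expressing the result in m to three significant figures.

21000 m

h = P/(ρg) = 6090 atm / (2940 kg/m³ × 10 m/s²) = 6.171×10^8 Pa / 29400 Pa/m = 20989 m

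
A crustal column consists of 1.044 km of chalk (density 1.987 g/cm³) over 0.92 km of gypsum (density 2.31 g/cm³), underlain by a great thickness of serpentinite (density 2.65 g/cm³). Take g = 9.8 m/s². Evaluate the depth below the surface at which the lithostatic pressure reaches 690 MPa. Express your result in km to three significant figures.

26.9 km

Pressure at base of upper layers: 1987×9.8×1044 + 2310×9.8×920 = 4.116×10^7 Pa = 41.16 MPa
Remaining pressure to be supplied by serpentinite: 6.900×10^8 − 4.116×10^7 = 6.488×10^8 Pa
Additional depth in serpentinite = 6.488×10^8 Pa / (2650 kg/m³ × 9.8 m/s²) = 24984 m
Total depth = 1964 m + 24984 m = 26948 m
= 26.948 km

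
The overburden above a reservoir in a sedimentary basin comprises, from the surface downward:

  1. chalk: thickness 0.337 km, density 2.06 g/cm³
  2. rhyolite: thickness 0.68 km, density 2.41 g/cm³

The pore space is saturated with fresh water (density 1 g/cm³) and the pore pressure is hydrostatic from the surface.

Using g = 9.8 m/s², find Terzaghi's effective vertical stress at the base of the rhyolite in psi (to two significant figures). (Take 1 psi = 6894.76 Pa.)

1900 psi

Overburden (lithostatic) stress σ_v:
chalk: 2060 kg/m³ × 9.8 m/s² × 337 m = 6.803×10^6 Pa = 6.803 MPa
rhyolite: 2410 kg/m³ × 9.8 m/s² × 680 m = 1.606×10^7 Pa = 16.06 MPa
Total = 6.803 + 16.06 = 22.864 MPa
Pore pressure P_p = 1000 kg/m³ × 9.8 m/s² × 1017 m = 9.967×10^6 Pa = 9.967 MPa
Effective stress σ' = σ_v − P_p = 22.86 − 9.967 = 12.897 MPa = 1870.6 psi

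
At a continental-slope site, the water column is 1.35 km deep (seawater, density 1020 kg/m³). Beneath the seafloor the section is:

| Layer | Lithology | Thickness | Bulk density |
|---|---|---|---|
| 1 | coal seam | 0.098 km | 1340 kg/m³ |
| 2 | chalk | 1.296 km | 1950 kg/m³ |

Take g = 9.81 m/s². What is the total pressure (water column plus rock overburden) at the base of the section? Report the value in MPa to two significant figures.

40 MPa

seawater: 1020 kg/m³ × 9.81 m/s² × 1350 m = 1.351×10^7 Pa = 13.51 MPa
coal seam: 1340 kg/m³ × 9.81 m/s² × 98 m = 1.288×10^6 Pa = 1.288 MPa
chalk: 1950 kg/m³ × 9.81 m/s² × 1296 m = 2.479×10^7 Pa = 24.79 MPa
Total = 13.51 + 1.288 + 24.79 = 39.588 MPa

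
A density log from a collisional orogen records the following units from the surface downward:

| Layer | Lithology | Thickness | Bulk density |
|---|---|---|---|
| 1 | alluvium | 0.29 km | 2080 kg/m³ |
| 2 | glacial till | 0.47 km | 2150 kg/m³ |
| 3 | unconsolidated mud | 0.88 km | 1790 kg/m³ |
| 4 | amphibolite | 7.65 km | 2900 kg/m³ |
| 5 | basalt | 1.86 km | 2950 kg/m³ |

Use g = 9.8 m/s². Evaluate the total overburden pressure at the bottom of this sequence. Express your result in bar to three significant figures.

alluvium: 2080 kg/m³ × 9.8 m/s² × 290 m = 5.911×10^6 Pa = 59.11 bar
glacial till: 2150 kg/m³ × 9.8 m/s² × 470 m = 9.903×10^6 Pa = 99.03 bar
unconsolidated mud: 1790 kg/m³ × 9.8 m/s² × 880 m = 1.544×10^7 Pa = 154.4 bar
amphibolite: 2900 kg/m³ × 9.8 m/s² × 7650 m = 2.174×10^8 Pa = 2174 bar
basalt: 2950 kg/m³ × 9.8 m/s² × 1860 m = 5.377×10^7 Pa = 537.7 bar
Total = 59.11 + 99.03 + 154.4 + 2174 + 537.7 = 3024.4 bar

3020 bar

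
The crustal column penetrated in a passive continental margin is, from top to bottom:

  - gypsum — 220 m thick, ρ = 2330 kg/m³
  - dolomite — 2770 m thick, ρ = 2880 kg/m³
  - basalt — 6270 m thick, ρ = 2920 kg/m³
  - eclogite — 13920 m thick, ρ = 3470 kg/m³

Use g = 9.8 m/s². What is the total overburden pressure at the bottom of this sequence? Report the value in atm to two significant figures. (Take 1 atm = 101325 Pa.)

7300 atm

gypsum: 2330 kg/m³ × 9.8 m/s² × 220 m = 5.023×10^6 Pa = 49.58 atm
dolomite: 2880 kg/m³ × 9.8 m/s² × 2770 m = 7.818×10^7 Pa = 771.6 atm
basalt: 2920 kg/m³ × 9.8 m/s² × 6270 m = 1.794×10^8 Pa = 1771 atm
eclogite: 3470 kg/m³ × 9.8 m/s² × 13920 m = 4.734×10^8 Pa = 4672 atm
Total = 49.58 + 771.6 + 1771 + 4672 = 7263.7 atm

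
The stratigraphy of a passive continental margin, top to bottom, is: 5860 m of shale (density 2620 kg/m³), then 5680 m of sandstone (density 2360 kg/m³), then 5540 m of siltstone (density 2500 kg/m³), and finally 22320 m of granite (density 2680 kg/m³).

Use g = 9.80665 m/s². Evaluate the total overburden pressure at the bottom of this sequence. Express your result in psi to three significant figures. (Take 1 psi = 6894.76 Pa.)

146000 psi

shale: 2620 kg/m³ × 9.80665 m/s² × 5860 m = 1.506×10^8 Pa = 21837 psi
sandstone: 2360 kg/m³ × 9.80665 m/s² × 5680 m = 1.315×10^8 Pa = 19066 psi
siltstone: 2500 kg/m³ × 9.80665 m/s² × 5540 m = 1.358×10^8 Pa = 19699 psi
granite: 2680 kg/m³ × 9.80665 m/s² × 22320 m = 5.866×10^8 Pa = 85081 psi
Total = 21837 + 19066 + 19699 + 85081 = 1.4568×10^5 psi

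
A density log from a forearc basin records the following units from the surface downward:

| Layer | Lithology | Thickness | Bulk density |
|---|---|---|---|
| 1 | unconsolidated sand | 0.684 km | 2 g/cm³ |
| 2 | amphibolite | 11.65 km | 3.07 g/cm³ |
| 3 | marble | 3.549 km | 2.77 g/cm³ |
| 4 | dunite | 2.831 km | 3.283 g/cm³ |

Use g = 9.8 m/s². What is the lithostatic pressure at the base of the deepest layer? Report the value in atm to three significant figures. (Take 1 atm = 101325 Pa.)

unconsolidated sand: 2000 kg/m³ × 9.8 m/s² × 684 m = 1.341×10^7 Pa = 132.3 atm
amphibolite: 3070 kg/m³ × 9.8 m/s² × 11650 m = 3.505×10^8 Pa = 3459 atm
marble: 2770 kg/m³ × 9.8 m/s² × 3549 m = 9.634×10^7 Pa = 950.8 atm
dunite: 3283 kg/m³ × 9.8 m/s² × 2831 m = 9.108×10^7 Pa = 898.9 atm
Total = 132.3 + 3459 + 950.8 + 898.9 = 5441.2 atm

5440 atm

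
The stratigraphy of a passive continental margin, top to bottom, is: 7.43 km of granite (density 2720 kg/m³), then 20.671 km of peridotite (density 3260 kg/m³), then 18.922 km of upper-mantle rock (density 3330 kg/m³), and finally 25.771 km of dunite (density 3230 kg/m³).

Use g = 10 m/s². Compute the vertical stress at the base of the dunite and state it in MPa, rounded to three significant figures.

2340 MPa

granite: 2720 kg/m³ × 10 m/s² × 7430 m = 2.021×10^8 Pa = 202.1 MPa
peridotite: 3260 kg/m³ × 10 m/s² × 20671 m = 6.739×10^8 Pa = 673.9 MPa
upper-mantle rock: 3330 kg/m³ × 10 m/s² × 18922 m = 6.301×10^8 Pa = 630.1 MPa
dunite: 3230 kg/m³ × 10 m/s² × 25771 m = 8.324×10^8 Pa = 832.4 MPa
Total = 202.1 + 673.9 + 630.1 + 832.4 = 2338.5 MPa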